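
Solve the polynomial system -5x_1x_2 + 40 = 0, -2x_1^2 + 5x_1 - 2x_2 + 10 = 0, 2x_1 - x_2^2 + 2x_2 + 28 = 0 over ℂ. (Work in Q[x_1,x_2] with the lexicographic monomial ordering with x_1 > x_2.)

Compute a lex Gröbner basis by Buchberger's algorithm.
f_1 = -5x_1x_2 + 40, LT = x_1x_2.
f_2 = -2x_1^2 + 5x_1 - 2x_2 + 10, LT = x_1^2.
f_3 = 2x_1 - x_2^2 + 2x_2 + 28, LT = x_1.

S(f_1,f_2): lcm = x_1^2x_2. S = 5/2x_1x_2 - 8x_1 - x_2^2 + 5x_2.
  leading term x_1x_2: subtract (-1/2)·f_1 from 5/2x_1x_2 - 8x_1 - x_2^2 + 5x_2 → -8x_1 - x_2^2 + 5x_2 + 20
  leading term x_1: subtract (-4)·f_3 from -8x_1 - x_2^2 + 5x_2 + 20 → -5x_2^2 + 13x_2 + 132
  leading term x_2^2: no divisor's leading term divides it; move -5x_2^2 to the remainder.
  leading term x_2: no divisor's leading term divides it; move 13x_2 to the remainder.
  leading term 1: no divisor's leading term divides it; move 132 to the remainder.
  remainder -5x_2^2 + 13x_2 + 132 ≠ 0; add h_4 = -5x_2^2 + 13x_2 + 132 to the basis.

S(f_1,f_3): lcm = x_1x_2. S = 1/2x_2^3 - x_2^2 - 14x_2 - 8.
  leading term x_2^3: subtract (-1/10x_2)·h_4 from 1/2x_2^3 - x_2^2 - 14x_2 - 8 → 3/10x_2^2 - 4/5x_2 - 8
  leading term x_2^2: subtract (-3/50)·h_4 from 3/10x_2^2 - 4/5x_2 - 8 → -1/50x_2 - 2/25
  leading term x_2: no divisor's leading term divides it; move -1/50x_2 to the remainder.
  leading term 1: no divisor's leading term divides it; move -2/25 to the remainder.
  remainder -1/50x_2 - 2/25 ≠ 0; add h_5 = -1/50x_2 - 2/25 to the basis.

S(f_2,f_3): lcm = x_1^2. S = 1/2x_1x_2^2 - x_1x_2 - 33/2x_1 + x_2 - 5.
  leading term x_1x_2^2: subtract (-1/10x_2)·f_1 from 1/2x_1x_2^2 - x_1x_2 - 33/2x_1 + x_2 - 5 → -x_1x_2 - 33/2x_1 + 5x_2 - 5
  leading term x_1x_2: subtract (1/5)·f_1 from -x_1x_2 - 33/2x_1 + 5x_2 - 5 → -33/2x_1 + 5x_2 - 13
  leading term x_1: subtract (-33/4)·f_3 from -33/2x_1 + 5x_2 - 13 → -33/4x_2^2 + 43/2x_2 + 218
  leading term x_2^2: subtract (33/20)·h_4 from -33/4x_2^2 + 43/2x_2 + 218 → 1/20x_2 + 1/5
  leading term x_2: subtract (-5/2)·h_5 from 1/20x_2 + 1/5 → 0
  remainder 0.

S(f_1,h_4): lcm = x_1x_2^2. S = 13/5x_1x_2 + 132/5x_1 - 8x_2.
  leading term x_1x_2: subtract (-13/25)·f_1 from 13/5x_1x_2 + 132/5x_1 - 8x_2 → 132/5x_1 - 8x_2 + 104/5
  leading term x_1: subtract (66/5)·f_3 from 132/5x_1 - 8x_2 + 104/5 → 66/5x_2^2 - 172/5x_2 - 1744/5
  leading term x_2^2: subtract (-66/25)·h_4 from 66/5x_2^2 - 172/5x_2 - 1744/5 → -2/25x_2 - 8/25
  leading term x_2: subtract (4)·h_5 from -2/25x_2 - 8/25 → 0
  remainder 0.

S(f_2,h_4): leading monomials are coprime, so the S-polynomial reduces to 0 (Buchberger's first criterion).
S(f_3,h_4): leading monomials are coprime, so the S-polynomial reduces to 0 (Buchberger's first criterion).
S(f_1,h_5): lcm = x_1x_2. S = -4x_1 - 8.
  leading term x_1: subtract (-2)·f_3 from -4x_1 - 8 → -2x_2^2 + 4x_2 + 48
  leading term x_2^2: subtract (2/5)·h_4 from -2x_2^2 + 4x_2 + 48 → -6/5x_2 - 24/5
  leading term x_2: subtract (60)·h_5 from -6/5x_2 - 24/5 → 0
  remainder 0.

S(f_2,h_5): leading monomials are coprime, so the S-polynomial reduces to 0 (Buchberger's first criterion).
S(f_3,h_5): leading monomials are coprime, so the S-polynomial reduces to 0 (Buchberger's first criterion).
S(h_4,h_5): lcm = x_2^2. S = -33/5x_2 - 132/5.
  leading term x_2: subtract (330)·h_5 from -33/5x_2 - 132/5 → 0
  remainder 0.

Every S-polynomial of the final basis reduces to 0, so we have a Gröbner basis.
Inter-reduce: drop elements whose leading term is divisible by another's, tail-reduce, and make monic.
Reduced Gröbner basis: {x_1 + 2, x_2 + 4}.

Elimination: the polynomial x_2 + 4 lies in the elimination ideal for x_2, so x_2 ∈ {-4}. For each such x_2, the remaining basis elements (now univariate) give the rest of the solution.
  x_2 = -4: the earlier basis element becomes x_1 + 2 = 0, giving x_1 = -2 — point (-2, -4).
Check: every point annihilates each of the original generators.
Zero-dimensionality of the ideal guarantees finitely many solutions over ℂ.

{(-2, -4)}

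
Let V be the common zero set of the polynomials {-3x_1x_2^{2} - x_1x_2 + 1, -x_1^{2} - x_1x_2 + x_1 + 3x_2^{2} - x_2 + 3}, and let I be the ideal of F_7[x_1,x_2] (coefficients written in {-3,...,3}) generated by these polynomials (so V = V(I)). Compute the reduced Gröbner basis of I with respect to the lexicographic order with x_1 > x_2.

G = {x_1 - 2x_2^{4} - x_2^{2} - 2x_2 - 1, x_2^{6} - 2x_2^{5} - 3x_2^{4} + 2x_2^{2} - x_2 + 1}

f_1 = -3x_1x_2^{2} - x_1x_2 + 1, LT = x_1x_2^{2}.
f_2 = -x_1^{2} - x_1x_2 + x_1 + 3x_2^{2} - x_2 + 3, LT = x_1^{2}.

S(f_1,f_2): lcm = x_1^{2}x_2^{2}. S = -2x_1^{2}x_2 - x_1x_2^{3} + x_1x_2^{2} + 2x_1 + 3x_2^{4} - x_2^{3} + 3x_2^{2}.
  leading term x_1^{2}x_2: subtract (2x_2)·f_2 from -2x_1^{2}x_2 - x_1x_2^{3} + x_1x_2^{2} + 2x_1 + 3x_2^{4} - x_2^{3} + 3x_2^{2} → -x_1x_2^{3} + 3x_1x_2^{2} - 2x_1x_2 + 2x_1 + 3x_2^{4} - 2x_2^{2} + x_2
  leading term x_1x_2^{3}: subtract (-2x_2)·f_1 from -x_1x_2^{3} + 3x_1x_2^{2} - 2x_1x_2 + 2x_1 + 3x_2^{4} - 2x_2^{2} + x_2 → x_1x_2^{2} - 2x_1x_2 + 2x_1 + 3x_2^{4} - 2x_2^{2} + 3x_2
  leading term x_1x_2^{2}: subtract (2)·f_1 from x_1x_2^{2} - 2x_1x_2 + 2x_1 + 3x_2^{4} - 2x_2^{2} + 3x_2 → 2x_1 + 3x_2^{4} - 2x_2^{2} + 3x_2 - 2
  leading term x_1: no divisor's leading term divides it; move 2x_1 to the remainder.
  leading term x_2^{4}: no divisor's leading term divides it; move 3x_2^{4} to the remainder.
  leading term x_2^{2}: no divisor's leading term divides it; move -2x_2^{2} to the remainder.
  leading term x_2: no divisor's leading term divides it; move 3x_2 to the remainder.
  leading term 1: no divisor's leading term divides it; move -2 to the remainder.
  remainder 2x_1 + 3x_2^{4} - 2x_2^{2} + 3x_2 - 2 ≠ 0; add g_3 = 2x_1 + 3x_2^{4} - 2x_2^{2} + 3x_2 - 2 to the basis.

S(f_1,g_3): lcm = x_1x_2^{2}. S = -2x_1x_2 + 2x_2^{6} + x_2^{4} + 2x_2^{3} + x_2^{2} + 2.
  leading term x_1x_2: subtract (-x_2)·g_3 from -2x_1x_2 + 2x_2^{6} + x_2^{4} + 2x_2^{3} + x_2^{2} + 2 → 2x_2^{6} + 3x_2^{5} + x_2^{4} - 3x_2^{2} - 2x_2 + 2
  leading term x_2^{6}: no divisor's leading term divides it; move 2x_2^{6} to the remainder.
  leading term x_2^{5}: no divisor's leading term divides it; move 3x_2^{5} to the remainder.
  leading term x_2^{4}: no divisor's leading term divides it; move x_2^{4} to the remainder.
  leading term x_2^{2}: no divisor's leading term divides it; move -3x_2^{2} to the remainder.
  leading term x_2: no divisor's leading term divides it; move -2x_2 to the remainder.
  leading term 1: no divisor's leading term divides it; move 2 to the remainder.
  remainder 2x_2^{6} + 3x_2^{5} + x_2^{4} - 3x_2^{2} - 2x_2 + 2 ≠ 0; add g_4 = 2x_2^{6} + 3x_2^{5} + x_2^{4} - 3x_2^{2} - 2x_2 + 2 to the basis.

The other S-polynomials (S(f_2,g_3), S(f_1,g_4), S(f_2,g_4), S(g_3,g_4)) all reduce to 0 modulo the current basis, so we have a Gröbner basis.
Inter-reduce: drop elements whose leading term is divisible by another's, tail-reduce, and make monic.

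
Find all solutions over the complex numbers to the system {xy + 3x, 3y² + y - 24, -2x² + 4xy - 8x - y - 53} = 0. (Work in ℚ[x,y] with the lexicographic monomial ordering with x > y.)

Compute a lex Gröbner basis by Buchberger's algorithm.
f_1 = xy + 3x, LT = xy.
f_2 = 3y² + y - 24, LT = y².
f_3 = -2x² + 4xy - 8x - y - 53, LT = x².

S(f_1,f_3): lcm = x²y. S = 3x² + 2xy² - 4xy - ½y² - 53/2y.
  reduce S modulo (f_1, f_2, f_3):
  remainder -167/6y - 167/2 ≠ 0; add h_4 = -167/6y - 167/2 to the basis.

The other S-polynomials (S(f_1,f_2), S(f_2,f_3), S(f_1,h_4), S(f_2,h_4), S(f_3,h_4)) all reduce to 0 modulo the current basis, so we have a Gröbner basis.
Inter-reduce: drop elements whose leading term is divisible by another's, tail-reduce, and make monic.
Reduced Gröbner basis: {x² + 10x + 25, y + 3}.

Elimination: the polynomial y + 3 lies in the elimination ideal for y, so y ∈ {-3}. For each such y, the remaining basis elements (now univariate) give the rest of the solution.
  y = -3: the earlier basis element becomes x² + 10x + 25 = 0, giving x = -5 — point (-5, -3).
This is the nonlinear analogue of row-reducing a linear system.

{(-5, -3)}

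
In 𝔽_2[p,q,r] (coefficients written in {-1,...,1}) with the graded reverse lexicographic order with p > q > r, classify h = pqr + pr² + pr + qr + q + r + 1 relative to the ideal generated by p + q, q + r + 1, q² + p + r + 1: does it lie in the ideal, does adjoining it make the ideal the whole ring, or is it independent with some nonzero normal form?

pqr + pr² + pr + qr + q + r + 1 is independent of I; its normal form modulo I is r + 1.

First compute the reduced Gröbner basis of I by Buchberger's algorithm.
f_1 = p + q, LT = p.
f_2 = q + r + 1, LT = q.
f_3 = q² + p + r + 1, LT = q².

S(f_2,f_3): lcm = q². S = qr + p + q + r + 1.
  leading term qr: subtract (r)·f_2 from qr + p + q + r + 1 → r² + p + q + 1
  leading term r²: no divisor's leading term divides it; move r² to the remainder.
  leading term p: subtract (1)·f_1 from p + q + 1 → 1
  leading term 1: no divisor's leading term divides it; move 1 to the remainder.
  remainder r² + 1 ≠ 0; add k_4 = r² + 1 to the basis.

The other S-polynomials (S(f_1,f_2), S(f_1,f_3), S(f_1,k_4), S(f_2,k_4), S(f_3,k_4)) all reduce to 0 modulo the current basis, so we have a Gröbner basis.
Inter-reduce: drop elements whose leading term is divisible by another's, tail-reduce, and make monic.
Reduced Gröbner basis: {r² + 1, p + r + 1, q + r + 1}.
Label its elements g_1 = r² + 1, g_2 = p + r + 1, g_3 = q + r + 1.

Reduce h = pqr + pr² + pr + qr + q + r + 1 modulo G:
  leading term pqr: subtract (qr)·g_2 from pqr + pr² + pr + qr + q + r + 1 → pr² + qr² + pr + q + r + 1
  leading term pr²: subtract (p)·g_1 from pr² + qr² + pr + q + r + 1 → qr² + pr + p + q + r + 1
  leading term qr²: subtract (q)·g_1 from qr² + pr + p + q + r + 1 → pr + p + r + 1
  leading term pr: subtract (r)·g_2 from pr + p + r + 1 → r² + p + 1
  leading term r²: subtract (1)·g_1 from r² + p + 1 → p
  leading term p: subtract (1)·g_2 from p → r + 1
  leading term r: no divisor's leading term divides it; move r to the remainder.
  leading term 1: no divisor's leading term divides it; move 1 to the remainder.
  normal form = r + 1.
The normal form is nonzero, so h ∉ I. Since h minus its normal form lies in I, I + (h) = I + (n) where n = r + 1; decide whether this ideal is the whole ring.
Run Buchberger on G together with n (pairs among the g_i already reduce to 0 since G is a Gröbner basis):
g_1 = r² + 1, LT = r².
g_2 = p + r + 1, LT = p.
g_3 = q + r + 1, LT = q.
n = r + 1, LT = r.

The S-polynomials (S(g_1,g_2), S(g_1,g_3), S(g_1,n), S(g_2,g_3), S(g_2,n), S(g_3,n)) all reduce to 0 modulo the current basis, so we have a Gröbner basis.
Inter-reduce: drop elements whose leading term is divisible by another's, tail-reduce, and make monic.
Reduced Gröbner basis: {p, q, r + 1}.
The reduced Gröbner basis of I + (h) is {p, q, r + 1} ≠ {1}, a proper ideal, so the enlarged system stays consistent: h is independent of I, with normal form r + 1.

Ideal membership is decidable via reduction modulo a Gröbner basis.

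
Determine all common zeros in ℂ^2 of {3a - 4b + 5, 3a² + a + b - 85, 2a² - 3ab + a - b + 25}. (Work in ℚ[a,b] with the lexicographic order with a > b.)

{(5, 5)}

Compute a lex Gröbner basis by Buchberger's algorithm.
f_1 = 3a - 4b + 5, LT = a.
f_2 = 3a² + a + b - 85, LT = a².
f_3 = 2a² - 3ab + a - b + 25, LT = a².

S(f_1,f_2): lcm = a². S = -4/3ab + 4/3a - ⅓b + 85/3.
  leading term ab: subtract (-4/9b)·f_1 from -4/3ab + 4/3a - ⅓b + 85/3 → 4/3a - 16/9b² + 17/9b + 85/3
  leading term a: subtract (4/9)·f_1 from 4/3a - 16/9b² + 17/9b + 85/3 → -16/9b² + 11/3b + 235/9
  leading term b²: no divisor's leading term divides it; move -16/9b² to the remainder.
  leading term b: no divisor's leading term divides it; move 11/3b to the remainder.
  leading term 1: no divisor's leading term divides it; move 235/9 to the remainder.
  remainder -16/9b² + 11/3b + 235/9 ≠ 0; add h_4 = -16/9b² + 11/3b + 235/9 to the basis.

S(f_1,f_3): lcm = a². S = ⅙ab + 7/6a + ½b - 25/2.
  leading term ab: subtract (1/18b)·f_1 from ⅙ab + 7/6a + ½b - 25/2 → 7/6a + 2/9b² + 2/9b - 25/2
  leading term a: subtract (7/18)·f_1 from 7/6a + 2/9b² + 2/9b - 25/2 → 2/9b² + 16/9b - 130/9
  leading term b²: subtract (-⅛)·h_4 from 2/9b² + 16/9b - 130/9 → 161/72b - 805/72
  leading term b: no divisor's leading term divides it; move 161/72b to the remainder.
  leading term 1: no divisor's leading term divides it; move -805/72 to the remainder.
  remainder 161/72b - 805/72 ≠ 0; add h_5 = 161/72b - 805/72 to the basis.

The other S-polynomials (S(f_2,f_3), S(f_1,h_4), S(f_2,h_4), S(f_3,h_4), S(f_1,h_5), S(f_2,h_5), S(f_3,h_5), S(h_4,h_5)) all reduce to 0 modulo the current basis, so we have a Gröbner basis.
Inter-reduce: drop elements whose leading term is divisible by another's, tail-reduce, and make monic.
Reduced Gröbner basis: {a - 5, b - 5}.

From the last basis element, b - 5 = 0, so b takes values in {5}. Each choice, substituted upward through the basis, yields the corresponding point(s) of the solution set.
  b = 5: the earlier basis element becomes a - 5 = 0, giving a = 5 — point (5, 5).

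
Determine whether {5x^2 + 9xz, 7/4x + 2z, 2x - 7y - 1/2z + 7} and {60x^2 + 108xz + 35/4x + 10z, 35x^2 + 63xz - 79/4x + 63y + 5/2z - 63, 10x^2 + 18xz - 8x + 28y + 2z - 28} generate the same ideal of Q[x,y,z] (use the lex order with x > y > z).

Since reduced Gröbner bases are canonical representatives of ideals under a given ordering, it suffices to compute and compare them.
Buchberger on the first generating set:
f_1 = 5x^2 + 9xz, LT = x^2.
f_2 = 7/4x + 2z, LT = x.
f_3 = 2x - 7y - 1/2z + 7, LT = x.

S(f_1,f_2): lcm = x^2. S = 23/35xz.
  leading term xz: subtract (92/245z)·f_2 from 23/35xz → -184/245z^2
  leading term z^2: no divisor's leading term divides it; move -184/245z^2 to the remainder.
  remainder -184/245z^2 ≠ 0; add g_4 = -184/245z^2 to the basis.

S(f_1,f_3): lcm = x^2. S = 7/2xy + 41/20xz - 7/2x.
  leading term xy: subtract (2y)·f_2 from 7/2xy + 41/20xz - 7/2x → 41/20xz - 7/2x - 4yz
  leading term xz: subtract (41/35z)·f_2 from 41/20xz - 7/2x - 4yz → -7/2x - 4yz - 82/35z^2
  leading term x: subtract (-2)·f_2 from -7/2x - 4yz - 82/35z^2 → -4yz - 82/35z^2 + 4z
  leading term yz: no divisor's leading term divides it; move -4yz to the remainder.
  leading term z^2: subtract (287/92)·g_4 from -82/35z^2 + 4z → 4z
  leading term z: no divisor's leading term divides it; move 4z to the remainder.
  remainder -4yz + 4z ≠ 0; add g_5 = -4yz + 4z to the basis.

S(f_2,f_3): lcm = x. S = 7/2y + 39/28z - 7/2.
  leading term y: no divisor's leading term divides it; move 7/2y to the remainder.
  leading term z: no divisor's leading term divides it; move 39/28z to the remainder.
  leading term 1: no divisor's leading term divides it; move -7/2 to the remainder.
  remainder 7/2y + 39/28z - 7/2 ≠ 0; add g_6 = 7/2y + 39/28z - 7/2 to the basis.

The other S-polynomials (S(f_1,g_4), S(f_2,g_4), S(f_3,g_4), S(f_1,g_5), S(f_2,g_5), S(f_3,g_5), S(g_4,g_5), S(f_1,g_6), S(f_2,g_6), S(f_3,g_6), S(g_4,g_6), S(g_5,g_6)) all reduce to 0 modulo the current basis, so we have a Gröbner basis.
Inter-reduce: drop elements whose leading term is divisible by another's, tail-reduce, and make monic.
Reduced Gröbner basis: {x + 8/7z, y + 39/98z - 1, z^2}.

Buchberger on the second generating set:
h_1 = 60x^2 + 108xz + 35/4x + 10z, LT = x^2.
h_2 = 35x^2 + 63xz - 79/4x + 63y + 5/2z - 63, LT = x^2.
h_3 = 10x^2 + 18xz - 8x + 28y + 2z - 28, LT = x^2.

S(h_1,h_2): lcm = x^2. S = 1193/1680x - 9/5y + 2/21z + 9/5.
  leading term x: no divisor's leading term divides it; move 1193/1680x to the remainder.
  leading term y: no divisor's leading term divides it; move -9/5y to the remainder.
  leading term z: no divisor's leading term divides it; move 2/21z to the remainder.
  leading term 1: no divisor's leading term divides it; move 9/5 to the remainder.
  remainder 1193/1680x - 9/5y + 2/21z + 9/5 ≠ 0; add k_4 = 1193/1680x - 9/5y + 2/21z + 9/5 to the basis.

S(h_1,h_3): lcm = x^2. S = 227/240x - 14/5y - 1/30z + 14/5.
  leading term x: subtract (1589/1193)·k_4 from 227/240x - 14/5y - 1/30z + 14/5 → -2401/5965y - 1911/11930z + 2401/5965
  leading term y: no divisor's leading term divides it; move -2401/5965y to the remainder.
  leading term z: no divisor's leading term divides it; move -1911/11930z to the remainder.
  leading term 1: no divisor's leading term divides it; move 2401/5965 to the remainder.
  remainder -2401/5965y - 1911/11930z + 2401/5965 ≠ 0; add k_5 = -2401/5965y - 1911/11930z + 2401/5965 to the basis.

S(h_1,k_4): lcm = x^2. S = 3024/1193xy + 9937/5965xz - 136801/57264x + 1/6z.
  leading term xy: subtract (5080320/1423249y)·k_4 from 3024/1193xy + 9937/5965xz - 136801/57264x + 1/6z → 9937/5965xz - 136801/57264x + 9144576/1423249y^2 - 483840/1423249yz - 9144576/1423249y + 1/6z
  leading term xz: subtract (3338832/1423249z)·k_4 from 9937/5965xz - 136801/57264x + 9144576/1423249y^2 - 483840/1423249yz - 9144576/1423249y + 1/6z → -136801/57264x + 9144576/1423249y^2 + 27630288/7116245yz - 9144576/1423249y - 317984/1423249z^2 - 173180683/42697470z
  leading term x: subtract (-4788035/1423249)·k_4 from -136801/57264x + 9144576/1423249y^2 + 27630288/7116245yz - 9144576/1423249y - 317984/1423249z^2 - 173180683/42697470z → 9144576/1423249y^2 + 27630288/7116245yz - 17763039/1423249y - 317984/1423249z^2 - 53166861/14232490z + 8618463/1423249
  leading term y^2: subtract (-933120/58457y)·k_5 from 9144576/1423249y^2 + 27630288/7116245yz - 17763039/1423249y - 317984/1423249z^2 - 53166861/14232490z + 8618463/1423249 → 9434448/7116245yz - 8618463/1423249y - 317984/1423249z^2 - 53166861/14232490z + 8618463/1423249
  leading term yz: subtract (-9434448/2864393z)·k_5 from 9434448/7116245yz - 8618463/1423249y - 317984/1423249z^2 - 53166861/14232490z + 8618463/1423249 → -8618463/1423249y - 184/245z^2 - 6859593/2846498z + 8618463/1423249
  leading term y: subtract (879435/58457)·k_5 from -8618463/1423249y - 184/245z^2 - 6859593/2846498z + 8618463/1423249 → -184/245z^2
  leading term z^2: no divisor's leading term divides it; move -184/245z^2 to the remainder.
  remainder -184/245z^2 ≠ 0; add k_6 = -184/245z^2 to the basis.

The other S-polynomials (S(h_2,h_3), S(h_2,k_4), S(h_3,k_4), S(h_1,k_5), S(h_2,k_5), S(h_3,k_5), S(k_4,k_5), S(h_1,k_6), S(h_2,k_6), S(h_3,k_6), S(k_4,k_6), S(k_5,k_6)) all reduce to 0 modulo the current basis, so we have a Gröbner basis.
Inter-reduce: drop elements whose leading term is divisible by another's, tail-reduce, and make monic.
Reduced Gröbner basis: {x + 8/7z, y + 39/98z - 1, z^2}.

These coincide, so the ideals are equal.

Yes, the ideals are equal.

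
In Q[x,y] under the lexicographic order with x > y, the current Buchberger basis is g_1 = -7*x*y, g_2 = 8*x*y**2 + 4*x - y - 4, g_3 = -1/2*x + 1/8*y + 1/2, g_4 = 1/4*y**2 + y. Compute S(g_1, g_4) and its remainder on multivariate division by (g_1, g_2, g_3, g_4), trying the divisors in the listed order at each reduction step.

lcm(LM(g_1), LM(g_4)) = x*y**2.
S = (lcm/LT(g_1))·g_1 − (lcm/LT(g_4))·g_4 = -4*x*y.
Reduce S modulo (g_1, g_2, g_3, g_4) in that order:
  leading term x*y: subtract (4/7)·g_1 from -4*x*y → 0
The remainder is 0, so this S-polynomial contributes no new basis element.
An S-polynomial is built so that the two leading terms cancel; whether anything survives reduction is exactly the Gröbner-basis criterion.

S(g_1, g_4) = -4*x*y; remainder on division = 0.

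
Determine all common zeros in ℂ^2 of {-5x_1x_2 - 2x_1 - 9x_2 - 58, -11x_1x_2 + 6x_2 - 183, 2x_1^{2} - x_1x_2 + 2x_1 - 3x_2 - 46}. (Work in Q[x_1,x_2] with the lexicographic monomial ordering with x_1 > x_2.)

{(-5, 3)}

Compute a lex Gröbner basis by Buchberger's algorithm.
f_1 = -5x_1x_2 - 2x_1 - 9x_2 - 58, LT = x_1x_2.
f_2 = -11x_1x_2 + 6x_2 - 183, LT = x_1x_2.
f_3 = 2x_1^{2} - x_1x_2 + 2x_1 - 3x_2 - 46, LT = x_1^{2}.

S(f_1,f_2): lcm = x_1x_2. S = \tfrac{2}{5}x_1 + \tfrac{129}{55}x_2 - \tfrac{277}{55}.
  leading term x_1: no divisor's leading term divides it; move \tfrac{2}{5}x_1 to the remainder.
  leading term x_2: no divisor's leading term divides it; move \tfrac{129}{55}x_2 to the remainder.
  leading term 1: no divisor's leading term divides it; move -\tfrac{277}{55} to the remainder.
  remainder \tfrac{2}{5}x_1 + \tfrac{129}{55}x_2 - \tfrac{277}{55} ≠ 0; add h_4 = \tfrac{2}{5}x_1 + \tfrac{129}{55}x_2 - \tfrac{277}{55} to the basis.

S(f_1,f_3): lcm = x_1^{2}x_2. S = \tfrac{2}{5}x_1^{2} + \tfrac{1}{2}x_1x_2^{2} + \tfrac{4}{5}x_1x_2 + \tfrac{58}{5}x_1 + \tfrac{3}{2}x_2^{2} + 23x_2.
  leading term x_1^{2}: subtract (\tfrac{1}{5})·f_3 from \tfrac{2}{5}x_1^{2} + \tfrac{1}{2}x_1x_2^{2} + \tfrac{4}{5}x_1x_2 + \tfrac{58}{5}x_1 + \tfrac{3}{2}x_2^{2} + 23x_2 → \tfrac{1}{2}x_1x_2^{2} + x_1x_2 + \tfrac{56}{5}x_1 + \tfrac{3}{2}x_2^{2} + \tfrac{118}{5}x_2 + \tfrac{46}{5}
  leading term x_1x_2^{2}: subtract (-\tfrac{1}{10}x_2)·f_1 from \tfrac{1}{2}x_1x_2^{2} + x_1x_2 + \tfrac{56}{5}x_1 + \tfrac{3}{2}x_2^{2} + \tfrac{118}{5}x_2 + \tfrac{46}{5} → \tfrac{4}{5}x_1x_2 + \tfrac{56}{5}x_1 + \tfrac{3}{5}x_2^{2} + \tfrac{89}{5}x_2 + \tfrac{46}{5}
  leading term x_1x_2: subtract (-\tfrac{4}{25})·f_1 from \tfrac{4}{5}x_1x_2 + \tfrac{56}{5}x_1 + \tfrac{3}{5}x_2^{2} + \tfrac{89}{5}x_2 + \tfrac{46}{5} → \tfrac{272}{25}x_1 + \tfrac{3}{5}x_2^{2} + \tfrac{409}{25}x_2 - \tfrac{2}{25}
  leading term x_1: subtract (\tfrac{136}{5})·h_4 from \tfrac{272}{25}x_1 + \tfrac{3}{5}x_2^{2} + \tfrac{409}{25}x_2 - \tfrac{2}{25} → \tfrac{3}{5}x_2^{2} - \tfrac{2609}{55}x_2 + \tfrac{1506}{11}
  leading term x_2^{2}: no divisor's leading term divides it; move \tfrac{3}{5}x_2^{2} to the remainder.
  leading term x_2: no divisor's leading term divides it; move -\tfrac{2609}{55}x_2 to the remainder.
  leading term 1: no divisor's leading term divides it; move \tfrac{1506}{11} to the remainder.
  remainder \tfrac{3}{5}x_2^{2} - \tfrac{2609}{55}x_2 + \tfrac{1506}{11} ≠ 0; add h_5 = \tfrac{3}{5}x_2^{2} - \tfrac{2609}{55}x_2 + \tfrac{1506}{11} to the basis.

S(f_2,f_3): lcm = x_1^{2}x_2. S = \tfrac{1}{2}x_1x_2^{2} - \tfrac{17}{11}x_1x_2 + \tfrac{183}{11}x_1 + \tfrac{3}{2}x_2^{2} + 23x_2.
  leading term x_1x_2^{2}: subtract (-\tfrac{1}{10}x_2)·f_1 from \tfrac{1}{2}x_1x_2^{2} - \tfrac{17}{11}x_1x_2 + \tfrac{183}{11}x_1 + \tfrac{3}{2}x_2^{2} + 23x_2 → -\tfrac{96}{55}x_1x_2 + \tfrac{183}{11}x_1 + \tfrac{3}{5}x_2^{2} + \tfrac{86}{5}x_2
  leading term x_1x_2: subtract (\tfrac{96}{275})·f_1 from -\tfrac{96}{55}x_1x_2 + \tfrac{183}{11}x_1 + \tfrac{3}{5}x_2^{2} + \tfrac{86}{5}x_2 → \tfrac{4767}{275}x_1 + \tfrac{3}{5}x_2^{2} + \tfrac{5594}{275}x_2 + \tfrac{5568}{275}
  leading term x_1: subtract (\tfrac{4767}{110})·h_4 from \tfrac{4767}{275}x_1 + \tfrac{3}{5}x_2^{2} + \tfrac{5594}{275}x_2 + \tfrac{5568}{275} → \tfrac{3}{5}x_2^{2} - \tfrac{19675}{242}x_2 + \tfrac{288591}{1210}
  leading term x_2^{2}: subtract (1)·h_5 from \tfrac{3}{5}x_2^{2} - \tfrac{19675}{242}x_2 + \tfrac{288591}{1210} → -\tfrac{40977}{1210}x_2 + \tfrac{122931}{1210}
  leading term x_2: no divisor's leading term divides it; move -\tfrac{40977}{1210}x_2 to the remainder.
  leading term 1: no divisor's leading term divides it; move \tfrac{122931}{1210} to the remainder.
  remainder -\tfrac{40977}{1210}x_2 + \tfrac{122931}{1210} ≠ 0; add h_6 = -\tfrac{40977}{1210}x_2 + \tfrac{122931}{1210} to the basis.

The other S-polynomials (S(f_1,h_4), S(f_2,h_4), S(f_3,h_4), S(f_1,h_5), S(f_2,h_5), S(f_3,h_5), S(h_4,h_5), S(f_1,h_6), S(f_2,h_6), S(f_3,h_6), S(h_4,h_6), S(h_5,h_6)) all reduce to 0 modulo the current basis, so we have a Gröbner basis.
Inter-reduce: drop elements whose leading term is divisible by another's, tail-reduce, and make monic.
Reduced Gröbner basis: {x_1 + 5, x_2 - 3}.

Since the basis is lex-ordered, x_2 - 3 is univariate in x_2. Its roots are {3}. Back-substituting each root into the other basis elements fixes the other coordinates.
  x_2 = 3: the earlier basis element becomes x_1 + 5 = 0, giving x_1 = -5 — point (-5, 3).
Each listed point satisfies every original equation (direct substitution).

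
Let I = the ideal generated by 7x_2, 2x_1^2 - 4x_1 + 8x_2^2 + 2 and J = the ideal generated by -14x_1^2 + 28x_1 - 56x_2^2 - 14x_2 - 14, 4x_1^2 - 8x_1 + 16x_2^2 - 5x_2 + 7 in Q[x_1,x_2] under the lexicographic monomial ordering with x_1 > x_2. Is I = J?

Equality of ideals is decidable: compute both reduced Gröbner bases (unique for the ordering) and check whether they agree.
Buchberger on the first generating set:
f_1 = 7x_2, LT = x_2.
f_2 = 2x_1^2 - 4x_1 + 8x_2^2 + 2, LT = x_1^2.

The S-polynomials (S(f_1,f_2)) all reduce to 0 modulo the current basis, so we have a Gröbner basis.
Inter-reduce: drop elements whose leading term is divisible by another's, tail-reduce, and make monic.
Reduced Gröbner basis: {x_1^2 - 2x_1 + 1, x_2}.

Buchberger on the second generating set:
h_1 = -14x_1^2 + 28x_1 - 56x_2^2 - 14x_2 - 14, LT = x_1^2.
h_2 = 4x_1^2 - 8x_1 + 16x_2^2 - 5x_2 + 7, LT = x_1^2.

S(h_1,h_2): lcm = x_1^2. S = 9/4x_2 - 3/4.
  leading term x_2: no divisor's leading term divides it; move 9/4x_2 to the remainder.
  leading term 1: no divisor's leading term divides it; move -3/4 to the remainder.
  remainder 9/4x_2 - 3/4 ≠ 0; add k_3 = 9/4x_2 - 3/4 to the basis.

The other S-polynomials (S(h_1,k_3), S(h_2,k_3)) all reduce to 0 modulo the current basis, so we have a Gröbner basis.
Inter-reduce: drop elements whose leading term is divisible by another's, tail-reduce, and make monic.
Reduced Gröbner basis: {x_1^2 - 2x_1 + 16/9, x_2 - 1/3}.

Since the reduced bases disagree, the two ideals are not the same.

No, the ideals differ.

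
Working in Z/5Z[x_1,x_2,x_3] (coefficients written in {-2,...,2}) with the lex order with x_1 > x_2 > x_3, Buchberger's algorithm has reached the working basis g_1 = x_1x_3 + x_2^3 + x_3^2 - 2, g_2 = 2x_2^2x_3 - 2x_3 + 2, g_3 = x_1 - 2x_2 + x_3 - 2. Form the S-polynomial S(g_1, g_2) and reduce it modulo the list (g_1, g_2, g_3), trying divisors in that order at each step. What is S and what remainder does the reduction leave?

lcm(LM(g_1), LM(g_2)) = x_1x_2^2x_3.
S = (lcm/LT(g_1))·g_1 − (lcm/LT(g_2))·g_2 = x_1x_3 - x_1 + x_2^5 + x_2^2x_3^2 - 2x_2^2.
Reduce S modulo (g_1, g_2, g_3) in that order:
  leading term x_1x_3: subtract (1)·g_1 from x_1x_3 - x_1 + x_2^5 + x_2^2x_3^2 - 2x_2^2 → -x_1 + x_2^5 - x_2^3 + x_2^2x_3^2 - 2x_2^2 - x_3^2 + 2
  leading term x_1: subtract (-1)·g_3 from -x_1 + x_2^5 - x_2^3 + x_2^2x_3^2 - 2x_2^2 - x_3^2 + 2 → x_2^5 - x_2^3 + x_2^2x_3^2 - 2x_2^2 - 2x_2 - x_3^2 + x_3
  leading term x_2^5: no divisor's leading term divides it; move x_2^5 to the remainder.
  leading term x_2^3: no divisor's leading term divides it; move -x_2^3 to the remainder.
  leading term x_2^2x_3^2: subtract (-2x_3)·g_2 from x_2^2x_3^2 - 2x_2^2 - 2x_2 - x_3^2 + x_3 → -2x_2^2 - 2x_2
  leading term x_2^2: no divisor's leading term divides it; move -2x_2^2 to the remainder.
  leading term x_2: no divisor's leading term divides it; move -2x_2 to the remainder.
The remainder x_2^5 - x_2^3 - 2x_2^2 - 2x_2 is nonzero, so it would be added as the next basis element.

S(g_1, g_2) = x_1x_3 - x_1 + x_2^5 + x_2^2x_3^2 - 2x_2^2; remainder on division = x_2^5 - x_2^3 - 2x_2^2 - 2x_2.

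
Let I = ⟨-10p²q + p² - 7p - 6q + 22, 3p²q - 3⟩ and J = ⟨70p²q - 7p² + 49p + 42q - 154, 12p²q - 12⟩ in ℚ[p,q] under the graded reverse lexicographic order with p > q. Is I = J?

Yes, the ideals are equal.

Equality of ideals is decidable: compute both reduced Gröbner bases (unique for the ordering) and check whether they agree.
Buchberger on the first generating set:
f_1 = -10p²q + p² - 7p - 6q + 22, LT = p²q.
f_2 = 3p²q - 3, LT = p²q.

S(f_1,f_2): lcm = p²q. S = -1/10p² + 7/10p + ⅗q - 6/5.
  leading term p²: no divisor's leading term divides it; move -1/10p² to the remainder.
  leading term p: no divisor's leading term divides it; move 7/10p to the remainder.
  leading term q: no divisor's leading term divides it; move ⅗q to the remainder.
  leading term 1: no divisor's leading term divides it; move -6/5 to the remainder.
  remainder -1/10p² + 7/10p + ⅗q - 6/5 ≠ 0; add g_3 = -1/10p² + 7/10p + ⅗q - 6/5 to the basis.

S(f_1,g_3): lcm = p²q. S = -1/10p² + 7pq + 6q² + 7/10p - 57/5q - 11/5.
  leading term p²: subtract (1)·g_3 from -1/10p² + 7pq + 6q² + 7/10p - 57/5q - 11/5 → 7pq + 6q² - 12q - 1
  leading term pq: no divisor's leading term divides it; move 7pq to the remainder.
  leading term q²: no divisor's leading term divides it; move 6q² to the remainder.
  leading term q: no divisor's leading term divides it; move -12q to the remainder.
  leading term 1: no divisor's leading term divides it; move -1 to the remainder.
  remainder 7pq + 6q² - 12q - 1 ≠ 0; add g_4 = 7pq + 6q² - 12q - 1 to the basis.

S(f_1,g_4): lcm = p²q. S = -6/7pq² - 1/10p² + 12/7pq + 59/70p + ⅗q - 11/5.
  leading term pq²: subtract (-6/49q)·g_4 from -6/7pq² - 1/10p² + 12/7pq + 59/70p + ⅗q - 11/5 → 36/49q³ - 1/10p² + 12/7pq - 72/49q² + 59/70p + 117/245q - 11/5
  leading term q³: no divisor's leading term divides it; move 36/49q³ to the remainder.
  leading term p²: subtract (1)·g_3 from -1/10p² + 12/7pq - 72/49q² + 59/70p + 117/245q - 11/5 → 12/7pq - 72/49q² + 1/7p - 6/49q - 1
  leading term pq: subtract (12/49)·g_4 from 12/7pq - 72/49q² + 1/7p - 6/49q - 1 → -144/49q² + 1/7p + 138/49q - 37/49
  leading term q²: no divisor's leading term divides it; move -144/49q² to the remainder.
  leading term p: no divisor's leading term divides it; move 1/7p to the remainder.
  leading term q: no divisor's leading term divides it; move 138/49q to the remainder.
  leading term 1: no divisor's leading term divides it; move -37/49 to the remainder.
  remainder 36/49q³ - 144/49q² + 1/7p + 138/49q - 37/49 ≠ 0; add g_5 = 36/49q³ - 144/49q² + 1/7p + 138/49q - 37/49 to the basis.

The other S-polynomials (S(f_2,g_3), S(f_2,g_4), S(g_3,g_4), S(f_1,g_5), S(f_2,g_5), S(g_3,g_5), S(g_4,g_5)) all reduce to 0 modulo the current basis, so we have a Gröbner basis.
Inter-reduce: drop elements whose leading term is divisible by another's, tail-reduce, and make monic.
Reduced Gröbner basis: {q³ - 4q² + 7/36p + 23/6q - 37/36, p² - 7p - 6q + 12, pq + 6/7q² - 12/7q - 1/7}.

Buchberger on the second generating set:
h_1 = 70p²q - 7p² + 49p + 42q - 154, LT = p²q.
h_2 = 12p²q - 12, LT = p²q.

S(h_1,h_2): lcm = p²q. S = -1/10p² + 7/10p + ⅗q - 6/5.
  leading term p²: no divisor's leading term divides it; move -1/10p² to the remainder.
  leading term p: no divisor's leading term divides it; move 7/10p to the remainder.
  leading term q: no divisor's leading term divides it; move ⅗q to the remainder.
  leading term 1: no divisor's leading term divides it; move -6/5 to the remainder.
  remainder -1/10p² + 7/10p + ⅗q - 6/5 ≠ 0; add k_3 = -1/10p² + 7/10p + ⅗q - 6/5 to the basis.

S(h_1,k_3): lcm = p²q. S = -1/10p² + 7pq + 6q² + 7/10p - 57/5q - 11/5.
  leading term p²: subtract (1)·k_3 from -1/10p² + 7pq + 6q² + 7/10p - 57/5q - 11/5 → 7pq + 6q² - 12q - 1
  leading term pq: no divisor's leading term divides it; move 7pq to the remainder.
  leading term q²: no divisor's leading term divides it; move 6q² to the remainder.
  leading term q: no divisor's leading term divides it; move -12q to the remainder.
  leading term 1: no divisor's leading term divides it; move -1 to the remainder.
  remainder 7pq + 6q² - 12q - 1 ≠ 0; add k_4 = 7pq + 6q² - 12q - 1 to the basis.

S(h_1,k_4): lcm = p²q. S = -6/7pq² - 1/10p² + 12/7pq + 59/70p + ⅗q - 11/5.
  leading term pq²: subtract (-6/49q)·k_4 from -6/7pq² - 1/10p² + 12/7pq + 59/70p + ⅗q - 11/5 → 36/49q³ - 1/10p² + 12/7pq - 72/49q² + 59/70p + 117/245q - 11/5
  leading term q³: no divisor's leading term divides it; move 36/49q³ to the remainder.
  leading term p²: subtract (1)·k_3 from -1/10p² + 12/7pq - 72/49q² + 59/70p + 117/245q - 11/5 → 12/7pq - 72/49q² + 1/7p - 6/49q - 1
  leading term pq: subtract (12/49)·k_4 from 12/7pq - 72/49q² + 1/7p - 6/49q - 1 → -144/49q² + 1/7p + 138/49q - 37/49
  leading term q²: no divisor's leading term divides it; move -144/49q² to the remainder.
  leading term p: no divisor's leading term divides it; move 1/7p to the remainder.
  leading term q: no divisor's leading term divides it; move 138/49q to the remainder.
  leading term 1: no divisor's leading term divides it; move -37/49 to the remainder.
  remainder 36/49q³ - 144/49q² + 1/7p + 138/49q - 37/49 ≠ 0; add k_5 = 36/49q³ - 144/49q² + 1/7p + 138/49q - 37/49 to the basis.

The other S-polynomials (S(h_2,k_3), S(h_2,k_4), S(k_3,k_4), S(h_1,k_5), S(h_2,k_5), S(k_3,k_5), S(k_4,k_5)) all reduce to 0 modulo the current basis, so we have a Gröbner basis.
Inter-reduce: drop elements whose leading term is divisible by another's, tail-reduce, and make monic.
Reduced Gröbner basis: {q³ - 4q² + 7/36p + 23/6q - 37/36, p² - 7p - 6q + 12, pq + 6/7q² - 12/7q - 1/7}.

These coincide, so the ideals are equal.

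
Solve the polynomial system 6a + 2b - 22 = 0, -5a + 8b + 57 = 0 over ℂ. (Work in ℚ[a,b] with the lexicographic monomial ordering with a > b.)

{(5, -4)}

Compute a lex Gröbner basis by Buchberger's algorithm.
f_1 = 6a + 2b - 22, LT = a.
f_2 = -5a + 8b + 57, LT = a.

S(f_1,f_2): lcm = a. S = 29/15b + 116/15.
  leading term b: no divisor's leading term divides it; move 29/15b to the remainder.
  leading term 1: no divisor's leading term divides it; move 116/15 to the remainder.
  remainder 29/15b + 116/15 ≠ 0; add h_3 = 29/15b + 116/15 to the basis.

The other S-polynomials (S(f_1,h_3), S(f_2,h_3)) all reduce to 0 modulo the current basis, so we have a Gröbner basis.
Inter-reduce: drop elements whose leading term is divisible by another's, tail-reduce, and make monic.
Reduced Gröbner basis: {a - 5, b + 4}.

Elimination: the polynomial b + 4 lies in the elimination ideal for b, so b ∈ {-4}. For each such b, the remaining basis elements (now univariate) give the rest of the solution.
  b = -4: the earlier basis element becomes a - 5 = 0, giving a = 5 — point (5, -4).
Check: every point annihilates each of the original generators.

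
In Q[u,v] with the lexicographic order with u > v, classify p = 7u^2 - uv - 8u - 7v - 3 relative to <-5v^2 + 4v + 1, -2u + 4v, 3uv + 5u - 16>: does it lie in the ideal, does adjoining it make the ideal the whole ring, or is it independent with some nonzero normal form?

First compute the reduced Gröbner basis of I by Buchberger's algorithm.
f_1 = -5v^2 + 4v + 1, LT = v^2.
f_2 = -2u + 4v, LT = u.
f_3 = 3uv + 5u - 16, LT = uv.

S(f_1,f_3): lcm = uv^2. S = -37/15uv - 1/5u + 16/3v.
  reduce S modulo (f_1, f_2, f_3):
  remainder 74/75v - 74/75 ≠ 0; add h_4 = 74/75v - 74/75 to the basis.

The other S-polynomials (S(f_1,f_2), S(f_2,f_3), S(f_1,h_4), S(f_2,h_4), S(f_3,h_4)) all reduce to 0 modulo the current basis, so we have a Gröbner basis.
Inter-reduce: drop elements whose leading term is divisible by another's, tail-reduce, and make monic.
Reduced Gröbner basis: {u - 2, v - 1}.
Label its elements g_1 = u - 2, g_2 = v - 1.

Reduce p = 7u^2 - uv - 8u - 7v - 3 modulo G:
  leading term u^2: subtract (7u)·g_1 from 7u^2 - uv - 8u - 7v - 3 → -uv + 6u - 7v - 3
  leading term uv: subtract (-v)·g_1 from -uv + 6u - 7v - 3 → 6u - 9v - 3
  leading term u: subtract (6)·g_1 from 6u - 9v - 3 → -9v + 9
  leading term v: subtract (-9)·g_2 from -9v + 9 → 0
  normal form = 0.
Since the normal form is 0, p ∈ I.

7u^2 - uv - 8u - 7v - 3 lies in I (it reduces to 0).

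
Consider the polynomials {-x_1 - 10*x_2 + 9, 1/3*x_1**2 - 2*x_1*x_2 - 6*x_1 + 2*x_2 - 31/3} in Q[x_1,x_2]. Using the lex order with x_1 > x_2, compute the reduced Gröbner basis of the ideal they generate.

f_1 = -x_1 - 10*x_2 + 9, LT = x_1.
f_2 = 1/3*x_1**2 - 2*x_1*x_2 - 6*x_1 + 2*x_2 - 31/3, LT = x_1**2.

S(f_1,f_2): lcm = x_1**2. S = 16*x_1*x_2 + 9*x_1 - 6*x_2 + 31.
  leading term x_1*x_2: subtract (-16*x_2)·f_1 from 16*x_1*x_2 + 9*x_1 - 6*x_2 + 31 → 9*x_1 - 160*x_2**2 + 138*x_2 + 31
  leading term x_1: subtract (-9)·f_1 from 9*x_1 - 160*x_2**2 + 138*x_2 + 31 → -160*x_2**2 + 48*x_2 + 112
  leading term x_2**2: no divisor's leading term divides it; move -160*x_2**2 to the remainder.
  leading term x_2: no divisor's leading term divides it; move 48*x_2 to the remainder.
  leading term 1: no divisor's leading term divides it; move 112 to the remainder.
  remainder -160*x_2**2 + 48*x_2 + 112 ≠ 0; add g_3 = -160*x_2**2 + 48*x_2 + 112 to the basis.

S(f_1,g_3): leading monomials are coprime, so the S-polynomial reduces to 0 (Buchberger's first criterion).
S(f_2,g_3): leading monomials are coprime, so the S-polynomial reduces to 0 (Buchberger's first criterion).
Every S-polynomial of the final basis reduces to 0, so we have a Gröbner basis.
Inter-reduce: drop elements whose leading term is divisible by another's, tail-reduce, and make monic.

G = {x_1 + 10*x_2 - 9, x_2**2 - 3/10*x_2 - 7/10}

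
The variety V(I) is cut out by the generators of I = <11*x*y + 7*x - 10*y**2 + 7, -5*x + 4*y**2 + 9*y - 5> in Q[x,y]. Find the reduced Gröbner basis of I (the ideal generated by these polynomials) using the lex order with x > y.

G = {x - 4/5*y**2 - 9/5*y + 1, y**3 + 7/4*y**2 + 2/11*y}

f_1 = 11*x*y + 7*x - 10*y**2 + 7, LT = x*y.
f_2 = -5*x + 4*y**2 + 9*y - 5, LT = x.

S(f_1,f_2): lcm = x*y. S = 7/11*x + 4/5*y**3 + 49/55*y**2 - y + 7/11.
  leading term x: subtract (-7/55)·f_2 from 7/11*x + 4/5*y**3 + 49/55*y**2 - y + 7/11 → 4/5*y**3 + 7/5*y**2 + 8/55*y
  leading term y**3: no divisor's leading term divides it; move 4/5*y**3 to the remainder.
  leading term y**2: no divisor's leading term divides it; move 7/5*y**2 to the remainder.
  leading term y: no divisor's leading term divides it; move 8/55*y to the remainder.
  remainder 4/5*y**3 + 7/5*y**2 + 8/55*y ≠ 0; add g_3 = 4/5*y**3 + 7/5*y**2 + 8/55*y to the basis.

S(f_1,g_3): lcm = x*y**3. S = -49/44*x*y**2 - 2/11*x*y - 10/11*y**4 + 7/11*y**2.
  leading term x*y**2: subtract (-49/484*y)·f_1 from -49/44*x*y**2 - 2/11*x*y - 10/11*y**4 + 7/11*y**2 → 255/484*x*y - 10/11*y**4 - 245/242*y**3 + 7/11*y**2 + 343/484*y
  leading term x*y: subtract (255/5324)·f_1 from 255/484*x*y - 10/11*y**4 - 245/242*y**3 + 7/11*y**2 + 343/484*y → -1785/5324*x - 10/11*y**4 - 245/242*y**3 + 2969/2662*y**2 + 343/484*y - 1785/5324
  leading term x: subtract (357/5324)·f_2 from -1785/5324*x - 10/11*y**4 - 245/242*y**3 + 2969/2662*y**2 + 343/484*y - 1785/5324 → -10/11*y**4 - 245/242*y**3 + 205/242*y**2 + 140/1331*y
  leading term y**4: subtract (-25/22*y)·g_3 from -10/11*y**4 - 245/242*y**3 + 205/242*y**2 + 140/1331*y → 70/121*y**3 + 245/242*y**2 + 140/1331*y
  leading term y**3: subtract (175/242)·g_3 from 70/121*y**3 + 245/242*y**2 + 140/1331*y → 0
  remainder 0.

S(f_2,g_3): leading monomials are coprime, so the S-polynomial reduces to 0 (Buchberger's first criterion).
Every S-polynomial of the final basis reduces to 0, so we have a Gröbner basis.
Inter-reduce: drop elements whose leading term is divisible by another's, tail-reduce, and make monic.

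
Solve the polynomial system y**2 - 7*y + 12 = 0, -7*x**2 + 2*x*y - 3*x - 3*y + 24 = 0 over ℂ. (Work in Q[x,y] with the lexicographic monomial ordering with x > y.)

{(3/14 - sqrt(429)/14, 3), (3/14 + sqrt(429)/14, 3), (-1, 4), (12/7, 4)}

Compute a lex Gröbner basis by Buchberger's algorithm.
f_1 = y**2 - 7*y + 12, LT = y**2.
f_2 = -7*x**2 + 2*x*y - 3*x - 3*y + 24, LT = x**2.

The S-polynomials (S(f_1,f_2)) all reduce to 0 modulo the current basis, so we have a Gröbner basis.
Inter-reduce: drop elements whose leading term is divisible by another's, tail-reduce, and make monic.
Reduced Gröbner basis: {x**2 - 2/7*x*y + 3/7*x + 3/7*y - 24/7, y**2 - 7*y + 12}.

Since the basis is lex-ordered, y**2 - 7*y + 12 is univariate in y. Its roots are {3, 4}. Back-substituting each root into the other basis elements fixes the other coordinates.
  y = 3: the earlier basis element becomes x**2 - 3/7*x - 15/7 = 0, giving x = 3/14 - sqrt(429)/14, 3/14 + sqrt(429)/14 — points (3/14 - sqrt(429)/14, 3), (3/14 + sqrt(429)/14, 3).
  y = 4: the earlier basis element becomes x**2 - 5/7*x - 12/7 = 0, giving x = -1, 12/7 — points (-1, 4), (12/7, 4).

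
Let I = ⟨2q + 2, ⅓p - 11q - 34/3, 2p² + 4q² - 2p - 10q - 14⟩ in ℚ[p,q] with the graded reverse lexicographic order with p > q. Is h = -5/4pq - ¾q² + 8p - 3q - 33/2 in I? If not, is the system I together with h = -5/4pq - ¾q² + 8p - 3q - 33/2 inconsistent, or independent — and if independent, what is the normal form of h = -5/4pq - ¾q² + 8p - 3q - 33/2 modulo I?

First compute the reduced Gröbner basis of I by Buchberger's algorithm.
f_1 = 2q + 2, LT = q.
f_2 = ⅓p - 11q - 34/3, LT = p.
f_3 = 2p² + 4q² - 2p - 10q - 14, LT = p².

The S-polynomials (S(f_1,f_2), S(f_1,f_3), S(f_2,f_3)) all reduce to 0 modulo the current basis, so we have a Gröbner basis.
Inter-reduce: drop elements whose leading term is divisible by another's, tail-reduce, and make monic.
Reduced Gröbner basis: {p - 1, q + 1}.
Label its elements g_1 = p - 1, g_2 = q + 1.

Reduce h = -5/4pq - ¾q² + 8p - 3q - 33/2 modulo G:
  leading term pq: subtract (-5/4q)·g_1 from -5/4pq - ¾q² + 8p - 3q - 33/2 → -¾q² + 8p - 17/4q - 33/2
  leading term q²: subtract (-¾q)·g_2 from -¾q² + 8p - 17/4q - 33/2 → 8p - 7/2q - 33/2
  leading term p: subtract (8)·g_1 from 8p - 7/2q - 33/2 → -7/2q - 17/2
  leading term q: subtract (-7/2)·g_2 from -7/2q - 17/2 → -5
  leading term 1: no divisor's leading term divides it; move -5 to the remainder.
  normal form = -5.
The normal form is nonzero, so h ∉ I. Since h minus its normal form lies in I, I + (h) = I + (r) where r = -5; decide whether this ideal is the whole ring.
Here r = -5 is a nonzero constant, hence a unit: 1 ∈ I + (h), the Gröbner basis of I + (h) is {1}, and the enlarged system has no common solution — adjoining h is inconsistent.

Adjoining -5/4pq - ¾q² + 8p - 3q - 33/2 makes the ideal the whole ring: the system is inconsistent.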